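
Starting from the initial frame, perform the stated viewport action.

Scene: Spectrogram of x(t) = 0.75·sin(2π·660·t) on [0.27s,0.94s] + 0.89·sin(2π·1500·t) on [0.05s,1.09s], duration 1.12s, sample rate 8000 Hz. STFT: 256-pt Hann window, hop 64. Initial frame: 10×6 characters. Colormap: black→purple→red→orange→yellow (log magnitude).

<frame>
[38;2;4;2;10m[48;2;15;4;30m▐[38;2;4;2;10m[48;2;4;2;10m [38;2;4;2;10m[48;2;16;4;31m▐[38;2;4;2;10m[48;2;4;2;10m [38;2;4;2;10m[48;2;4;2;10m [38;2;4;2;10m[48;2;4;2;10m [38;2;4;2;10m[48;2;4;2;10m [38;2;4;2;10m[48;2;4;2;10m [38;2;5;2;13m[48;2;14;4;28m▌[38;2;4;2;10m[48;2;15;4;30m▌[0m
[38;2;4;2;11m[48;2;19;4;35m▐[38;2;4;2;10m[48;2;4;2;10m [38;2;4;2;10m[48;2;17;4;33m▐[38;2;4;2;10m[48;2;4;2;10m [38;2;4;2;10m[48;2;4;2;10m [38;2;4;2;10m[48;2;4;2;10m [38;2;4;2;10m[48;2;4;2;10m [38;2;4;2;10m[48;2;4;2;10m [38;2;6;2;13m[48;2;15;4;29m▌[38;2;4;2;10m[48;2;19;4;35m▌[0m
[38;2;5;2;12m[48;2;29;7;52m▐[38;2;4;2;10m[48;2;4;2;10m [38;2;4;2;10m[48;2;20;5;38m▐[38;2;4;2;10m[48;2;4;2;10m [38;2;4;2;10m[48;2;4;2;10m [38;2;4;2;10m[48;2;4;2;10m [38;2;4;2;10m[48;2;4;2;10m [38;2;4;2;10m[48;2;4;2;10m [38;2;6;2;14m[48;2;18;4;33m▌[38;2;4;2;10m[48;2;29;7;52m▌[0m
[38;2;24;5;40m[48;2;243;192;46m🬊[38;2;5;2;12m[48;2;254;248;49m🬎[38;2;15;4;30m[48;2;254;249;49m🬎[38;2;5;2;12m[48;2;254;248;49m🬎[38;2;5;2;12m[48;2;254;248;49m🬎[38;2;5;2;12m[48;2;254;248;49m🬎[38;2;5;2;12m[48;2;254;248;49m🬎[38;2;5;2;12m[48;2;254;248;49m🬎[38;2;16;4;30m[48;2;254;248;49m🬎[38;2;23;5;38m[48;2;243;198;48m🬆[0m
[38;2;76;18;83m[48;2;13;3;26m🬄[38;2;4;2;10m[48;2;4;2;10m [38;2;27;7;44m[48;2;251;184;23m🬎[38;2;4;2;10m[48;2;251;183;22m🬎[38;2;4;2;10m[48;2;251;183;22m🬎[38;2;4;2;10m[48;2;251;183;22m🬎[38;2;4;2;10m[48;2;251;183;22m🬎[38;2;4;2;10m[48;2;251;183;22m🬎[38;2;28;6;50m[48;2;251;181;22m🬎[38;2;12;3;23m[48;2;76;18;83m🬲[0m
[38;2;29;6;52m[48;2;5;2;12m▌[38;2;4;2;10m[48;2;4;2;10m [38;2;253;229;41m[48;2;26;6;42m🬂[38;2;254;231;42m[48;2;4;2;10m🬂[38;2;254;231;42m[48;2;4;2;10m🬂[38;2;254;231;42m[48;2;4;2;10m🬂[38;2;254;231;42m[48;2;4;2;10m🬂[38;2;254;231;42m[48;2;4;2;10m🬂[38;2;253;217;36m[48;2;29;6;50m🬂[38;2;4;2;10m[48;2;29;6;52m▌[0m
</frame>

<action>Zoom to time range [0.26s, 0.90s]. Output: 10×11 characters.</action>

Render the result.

<frame>
[38;2;4;2;10m[48;2;13;3;25m▐[38;2;4;2;10m[48;2;4;2;10m [38;2;4;2;10m[48;2;4;2;10m [38;2;4;2;10m[48;2;4;2;10m [38;2;4;2;10m[48;2;4;2;10m [38;2;4;2;10m[48;2;4;2;10m [38;2;4;2;10m[48;2;4;2;10m [38;2;4;2;10m[48;2;4;2;10m [38;2;4;2;10m[48;2;4;2;10m [38;2;4;2;10m[48;2;4;2;10m [0m
[38;2;13;4;26m[48;2;4;2;10m▌[38;2;4;2;10m[48;2;4;2;10m [38;2;4;2;10m[48;2;4;2;10m [38;2;4;2;10m[48;2;4;2;10m [38;2;4;2;10m[48;2;4;2;10m [38;2;4;2;10m[48;2;4;2;10m [38;2;4;2;10m[48;2;4;2;10m [38;2;4;2;10m[48;2;4;2;10m [38;2;4;2;10m[48;2;4;2;10m [38;2;4;2;10m[48;2;4;2;10m [0m
[38;2;4;2;10m[48;2;14;4;26m▐[38;2;4;2;10m[48;2;4;2;10m [38;2;4;2;10m[48;2;4;2;10m [38;2;4;2;10m[48;2;4;2;10m [38;2;4;2;10m[48;2;4;2;10m [38;2;4;2;10m[48;2;4;2;10m [38;2;4;2;10m[48;2;4;2;10m [38;2;4;2;10m[48;2;4;2;10m [38;2;4;2;10m[48;2;4;2;10m [38;2;4;2;10m[48;2;4;2;10m [0m
[38;2;4;2;10m[48;2;14;4;28m▐[38;2;4;2;10m[48;2;4;2;10m [38;2;4;2;10m[48;2;4;2;10m [38;2;4;2;10m[48;2;4;2;10m [38;2;4;2;10m[48;2;4;2;10m [38;2;4;2;10m[48;2;4;2;10m [38;2;4;2;10m[48;2;4;2;10m [38;2;4;2;10m[48;2;4;2;10m [38;2;4;2;10m[48;2;4;2;10m [38;2;4;2;10m[48;2;4;2;10m [0m
[38;2;4;2;10m[48;2;15;4;30m▐[38;2;4;2;10m[48;2;4;2;10m [38;2;4;2;10m[48;2;4;2;10m [38;2;4;2;10m[48;2;4;2;10m [38;2;4;2;10m[48;2;4;2;10m [38;2;4;2;10m[48;2;4;2;10m [38;2;4;2;10m[48;2;4;2;10m [38;2;4;2;10m[48;2;4;2;10m [38;2;4;2;10m[48;2;4;2;10m [38;2;4;2;10m[48;2;4;2;10m [0m
[38;2;4;2;10m[48;2;18;4;33m▐[38;2;4;2;10m[48;2;4;2;10m [38;2;4;2;10m[48;2;4;2;10m [38;2;4;2;10m[48;2;4;2;10m [38;2;4;2;10m[48;2;4;2;10m [38;2;4;2;10m[48;2;4;2;10m [38;2;4;2;10m[48;2;4;2;10m [38;2;4;2;10m[48;2;4;2;10m [38;2;4;2;10m[48;2;4;2;10m [38;2;4;2;10m[48;2;4;2;10m [0m
[38;2;12;3;24m[48;2;254;249;49m🬎[38;2;4;2;11m[48;2;254;249;49m🬎[38;2;4;2;11m[48;2;254;249;49m🬎[38;2;4;2;11m[48;2;254;249;49m🬎[38;2;4;2;11m[48;2;254;249;49m🬎[38;2;4;2;11m[48;2;254;249;49m🬎[38;2;4;2;11m[48;2;254;249;49m🬎[38;2;4;2;11m[48;2;254;249;49m🬎[38;2;4;2;11m[48;2;254;249;49m🬎[38;2;4;2;11m[48;2;254;249;49m🬎[0m
[38;2;5;2;11m[48;2;28;7;51m▐[38;2;7;2;15m[48;2;4;2;10m🬂[38;2;7;2;15m[48;2;4;2;10m🬂[38;2;7;2;15m[48;2;4;2;10m🬂[38;2;7;2;15m[48;2;4;2;10m🬂[38;2;7;2;15m[48;2;4;2;10m🬂[38;2;7;2;15m[48;2;4;2;10m🬂[38;2;7;2;15m[48;2;4;2;10m🬂[38;2;7;2;15m[48;2;4;2;10m🬂[38;2;7;2;15m[48;2;4;2;10m🬂[0m
[38;2;22;5;40m[48;2;147;37;83m🬬[38;2;4;2;10m[48;2;16;4;30m🬎[38;2;4;2;10m[48;2;16;4;30m🬎[38;2;4;2;10m[48;2;16;4;30m🬎[38;2;4;2;10m[48;2;16;4;30m🬎[38;2;4;2;10m[48;2;16;4;30m🬎[38;2;4;2;10m[48;2;16;4;30m🬎[38;2;4;2;10m[48;2;16;4;30m🬎[38;2;4;2;10m[48;2;16;4;30m🬎[38;2;4;2;10m[48;2;16;4;30m🬎[0m
[38;2;254;232;42m[48;2;60;15;57m🬂[38;2;254;232;42m[48;2;16;4;31m🬂[38;2;254;232;42m[48;2;16;4;31m🬂[38;2;254;232;42m[48;2;16;4;31m🬂[38;2;254;232;42m[48;2;16;4;31m🬂[38;2;254;232;42m[48;2;16;4;31m🬂[38;2;254;232;42m[48;2;16;4;31m🬂[38;2;254;232;42m[48;2;16;4;31m🬂[38;2;254;232;42m[48;2;16;4;31m🬂[38;2;254;232;42m[48;2;16;4;31m🬂[0m
[38;2;28;6;51m[48;2;4;2;10m▌[38;2;4;2;10m[48;2;4;2;10m [38;2;4;2;10m[48;2;4;2;10m [38;2;4;2;10m[48;2;4;2;10m [38;2;4;2;10m[48;2;4;2;10m [38;2;4;2;10m[48;2;4;2;10m [38;2;4;2;10m[48;2;4;2;10m [38;2;4;2;10m[48;2;4;2;10m [38;2;4;2;10m[48;2;4;2;10m [38;2;4;2;10m[48;2;4;2;10m [0m
</frame>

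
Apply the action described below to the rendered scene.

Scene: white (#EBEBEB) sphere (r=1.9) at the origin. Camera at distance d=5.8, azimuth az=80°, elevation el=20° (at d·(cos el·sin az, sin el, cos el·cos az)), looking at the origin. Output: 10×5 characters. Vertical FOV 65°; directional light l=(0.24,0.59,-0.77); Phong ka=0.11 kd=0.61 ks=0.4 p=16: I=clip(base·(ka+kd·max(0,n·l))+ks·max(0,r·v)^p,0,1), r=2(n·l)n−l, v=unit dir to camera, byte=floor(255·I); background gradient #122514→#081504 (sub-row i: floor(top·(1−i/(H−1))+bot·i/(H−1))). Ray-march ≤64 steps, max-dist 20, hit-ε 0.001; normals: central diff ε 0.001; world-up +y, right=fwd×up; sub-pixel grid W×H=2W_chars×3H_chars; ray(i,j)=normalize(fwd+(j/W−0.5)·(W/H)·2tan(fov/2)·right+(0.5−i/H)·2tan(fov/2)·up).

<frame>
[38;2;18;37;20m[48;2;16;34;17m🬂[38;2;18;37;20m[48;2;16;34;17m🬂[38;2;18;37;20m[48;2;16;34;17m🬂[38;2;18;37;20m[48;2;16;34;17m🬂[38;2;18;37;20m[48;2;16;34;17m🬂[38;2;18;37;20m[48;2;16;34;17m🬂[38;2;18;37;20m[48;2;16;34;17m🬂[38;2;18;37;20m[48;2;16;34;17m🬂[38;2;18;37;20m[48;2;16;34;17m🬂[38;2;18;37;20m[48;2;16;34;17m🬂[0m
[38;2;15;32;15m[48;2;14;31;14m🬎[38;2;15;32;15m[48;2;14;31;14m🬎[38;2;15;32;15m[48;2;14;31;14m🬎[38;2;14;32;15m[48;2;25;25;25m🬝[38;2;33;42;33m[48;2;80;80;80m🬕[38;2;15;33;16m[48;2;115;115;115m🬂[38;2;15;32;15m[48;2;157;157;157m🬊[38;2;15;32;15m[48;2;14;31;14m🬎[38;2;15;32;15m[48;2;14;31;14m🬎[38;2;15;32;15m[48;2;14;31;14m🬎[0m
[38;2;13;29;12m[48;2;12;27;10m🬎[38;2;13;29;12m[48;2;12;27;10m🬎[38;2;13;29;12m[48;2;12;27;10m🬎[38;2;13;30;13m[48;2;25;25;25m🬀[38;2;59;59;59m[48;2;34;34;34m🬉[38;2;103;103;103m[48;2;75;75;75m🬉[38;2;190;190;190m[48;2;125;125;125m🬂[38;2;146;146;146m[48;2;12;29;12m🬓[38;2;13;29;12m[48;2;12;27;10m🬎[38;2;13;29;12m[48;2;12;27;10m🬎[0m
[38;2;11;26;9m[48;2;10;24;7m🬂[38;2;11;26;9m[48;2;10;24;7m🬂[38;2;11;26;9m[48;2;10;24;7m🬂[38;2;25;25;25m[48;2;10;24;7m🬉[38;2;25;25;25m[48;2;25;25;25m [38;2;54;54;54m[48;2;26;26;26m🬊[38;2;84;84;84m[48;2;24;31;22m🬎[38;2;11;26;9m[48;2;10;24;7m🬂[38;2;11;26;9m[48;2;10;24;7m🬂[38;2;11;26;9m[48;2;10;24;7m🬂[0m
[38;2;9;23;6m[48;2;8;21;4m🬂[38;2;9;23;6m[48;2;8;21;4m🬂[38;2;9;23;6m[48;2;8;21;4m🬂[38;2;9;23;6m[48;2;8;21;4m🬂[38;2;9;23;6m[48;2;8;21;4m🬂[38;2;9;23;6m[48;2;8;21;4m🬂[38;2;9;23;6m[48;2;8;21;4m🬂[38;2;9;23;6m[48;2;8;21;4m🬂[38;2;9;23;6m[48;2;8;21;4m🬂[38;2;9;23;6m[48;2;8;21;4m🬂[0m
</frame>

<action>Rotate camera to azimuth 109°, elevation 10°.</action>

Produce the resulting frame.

<frame>
[38;2;18;37;20m[48;2;16;34;17m🬂[38;2;18;37;20m[48;2;16;34;17m🬂[38;2;18;37;20m[48;2;16;34;17m🬂[38;2;18;37;20m[48;2;16;34;17m🬂[38;2;18;37;20m[48;2;16;34;17m🬂[38;2;18;37;20m[48;2;16;34;17m🬂[38;2;18;37;20m[48;2;16;34;17m🬂[38;2;18;37;20m[48;2;16;34;17m🬂[38;2;18;37;20m[48;2;16;34;17m🬂[38;2;18;37;20m[48;2;16;34;17m🬂[0m
[38;2;15;32;15m[48;2;14;31;14m🬎[38;2;15;32;15m[48;2;14;31;14m🬎[38;2;15;32;15m[48;2;14;31;14m🬎[38;2;14;32;15m[48;2;50;50;50m🬝[38;2;15;33;16m[48;2;97;97;97m🬂[38;2;15;33;16m[48;2;142;142;142m🬂[38;2;15;32;15m[48;2;163;163;163m🬊[38;2;15;32;15m[48;2;14;31;14m🬎[38;2;15;32;15m[48;2;14;31;14m🬎[38;2;15;32;15m[48;2;14;31;14m🬎[0m
[38;2;13;29;12m[48;2;12;27;10m🬎[38;2;13;29;12m[48;2;12;27;10m🬎[38;2;13;29;12m[48;2;12;27;10m🬎[38;2;24;28;24m[48;2;50;50;50m🬲[38;2;95;95;95m[48;2;73;73;73m🬊[38;2;189;189;189m[48;2;119;119;119m🬁[38;2;203;203;203m[48;2;146;146;146m🬄[38;2;145;145;145m[48;2;12;29;12m🬓[38;2;13;29;12m[48;2;12;27;10m🬎[38;2;13;29;12m[48;2;12;27;10m🬎[0m
[38;2;11;26;9m[48;2;10;24;7m🬂[38;2;11;26;9m[48;2;10;24;7m🬂[38;2;11;26;9m[48;2;10;24;7m🬂[38;2;25;25;25m[48;2;10;24;7m🬉[38;2;56;56;56m[48;2;29;29;29m🬉[38;2;89;89;89m[48;2;50;50;50m🬊[38;2;104;104;104m[48;2;29;36;28m🬎[38;2;11;26;9m[48;2;10;24;7m🬂[38;2;11;26;9m[48;2;10;24;7m🬂[38;2;11;26;9m[48;2;10;24;7m🬂[0m
[38;2;9;23;6m[48;2;8;21;4m🬂[38;2;9;23;6m[48;2;8;21;4m🬂[38;2;9;23;6m[48;2;8;21;4m🬂[38;2;9;23;6m[48;2;8;21;4m🬂[38;2;9;23;6m[48;2;8;21;4m🬂[38;2;9;23;6m[48;2;8;21;4m🬂[38;2;9;23;6m[48;2;8;21;4m🬂[38;2;9;23;6m[48;2;8;21;4m🬂[38;2;9;23;6m[48;2;8;21;4m🬂[38;2;9;23;6m[48;2;8;21;4m🬂[0m
</frame>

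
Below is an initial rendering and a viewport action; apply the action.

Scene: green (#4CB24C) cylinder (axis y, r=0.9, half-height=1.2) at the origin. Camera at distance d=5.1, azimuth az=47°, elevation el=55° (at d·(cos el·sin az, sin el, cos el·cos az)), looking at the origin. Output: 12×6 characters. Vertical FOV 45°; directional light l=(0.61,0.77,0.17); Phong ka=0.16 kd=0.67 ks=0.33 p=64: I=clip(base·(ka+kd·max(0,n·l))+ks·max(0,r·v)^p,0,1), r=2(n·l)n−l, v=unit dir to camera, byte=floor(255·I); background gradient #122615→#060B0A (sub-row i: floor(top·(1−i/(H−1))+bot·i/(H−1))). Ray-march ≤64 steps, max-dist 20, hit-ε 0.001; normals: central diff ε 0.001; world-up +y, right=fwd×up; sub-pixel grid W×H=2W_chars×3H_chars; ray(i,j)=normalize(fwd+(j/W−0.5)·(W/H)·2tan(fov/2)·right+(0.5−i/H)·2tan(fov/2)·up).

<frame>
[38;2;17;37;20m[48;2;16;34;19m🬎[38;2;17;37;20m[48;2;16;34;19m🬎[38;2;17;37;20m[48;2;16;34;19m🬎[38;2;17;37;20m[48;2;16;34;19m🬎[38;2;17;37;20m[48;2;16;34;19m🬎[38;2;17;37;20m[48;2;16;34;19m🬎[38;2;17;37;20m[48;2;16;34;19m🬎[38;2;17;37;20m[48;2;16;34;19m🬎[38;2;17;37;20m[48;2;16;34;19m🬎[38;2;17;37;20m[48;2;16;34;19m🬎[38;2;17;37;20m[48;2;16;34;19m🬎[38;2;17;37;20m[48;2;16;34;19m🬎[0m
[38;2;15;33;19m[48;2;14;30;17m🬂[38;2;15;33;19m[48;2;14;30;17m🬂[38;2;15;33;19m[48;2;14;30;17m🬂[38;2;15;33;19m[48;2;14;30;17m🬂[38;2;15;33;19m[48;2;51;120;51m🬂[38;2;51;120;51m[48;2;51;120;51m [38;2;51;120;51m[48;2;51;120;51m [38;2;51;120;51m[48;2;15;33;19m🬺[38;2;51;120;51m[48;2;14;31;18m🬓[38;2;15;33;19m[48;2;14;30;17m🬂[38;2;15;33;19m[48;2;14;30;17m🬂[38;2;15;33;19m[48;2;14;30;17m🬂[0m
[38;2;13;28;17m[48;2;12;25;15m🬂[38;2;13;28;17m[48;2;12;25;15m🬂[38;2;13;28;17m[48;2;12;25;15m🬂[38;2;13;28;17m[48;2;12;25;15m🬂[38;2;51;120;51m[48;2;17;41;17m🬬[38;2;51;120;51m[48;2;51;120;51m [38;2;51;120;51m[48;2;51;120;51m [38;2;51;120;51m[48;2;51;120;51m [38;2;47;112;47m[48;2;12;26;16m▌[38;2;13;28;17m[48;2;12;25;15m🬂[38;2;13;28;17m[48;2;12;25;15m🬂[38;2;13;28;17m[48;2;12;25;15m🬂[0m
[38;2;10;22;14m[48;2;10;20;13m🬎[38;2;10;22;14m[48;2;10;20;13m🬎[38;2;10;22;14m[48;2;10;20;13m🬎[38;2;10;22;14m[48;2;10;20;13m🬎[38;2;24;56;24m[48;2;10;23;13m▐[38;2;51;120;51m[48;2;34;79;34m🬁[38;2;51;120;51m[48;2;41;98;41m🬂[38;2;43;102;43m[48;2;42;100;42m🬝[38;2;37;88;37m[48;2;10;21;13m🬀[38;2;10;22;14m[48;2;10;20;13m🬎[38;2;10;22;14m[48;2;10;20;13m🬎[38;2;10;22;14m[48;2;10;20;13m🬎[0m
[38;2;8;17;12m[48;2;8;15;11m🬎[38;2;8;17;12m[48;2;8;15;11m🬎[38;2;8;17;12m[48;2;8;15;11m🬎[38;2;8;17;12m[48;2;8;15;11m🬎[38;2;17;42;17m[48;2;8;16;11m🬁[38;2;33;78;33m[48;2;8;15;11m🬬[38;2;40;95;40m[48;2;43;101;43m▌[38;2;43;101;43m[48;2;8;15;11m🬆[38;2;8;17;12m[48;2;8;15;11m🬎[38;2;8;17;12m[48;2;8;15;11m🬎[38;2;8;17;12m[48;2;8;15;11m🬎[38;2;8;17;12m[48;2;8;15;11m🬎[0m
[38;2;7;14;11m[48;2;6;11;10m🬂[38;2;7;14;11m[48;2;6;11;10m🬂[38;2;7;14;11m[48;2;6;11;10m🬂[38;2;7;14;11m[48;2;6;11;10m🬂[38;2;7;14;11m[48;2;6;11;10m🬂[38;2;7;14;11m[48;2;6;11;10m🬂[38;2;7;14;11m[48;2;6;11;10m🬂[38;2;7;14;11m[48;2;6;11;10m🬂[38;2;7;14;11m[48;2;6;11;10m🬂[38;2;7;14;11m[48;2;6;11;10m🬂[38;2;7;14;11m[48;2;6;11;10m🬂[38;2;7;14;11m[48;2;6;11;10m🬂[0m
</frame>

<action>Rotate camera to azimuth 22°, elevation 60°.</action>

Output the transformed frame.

<frame>
[38;2;17;37;20m[48;2;16;34;19m🬎[38;2;17;37;20m[48;2;16;34;19m🬎[38;2;17;37;20m[48;2;16;34;19m🬎[38;2;17;37;20m[48;2;16;34;19m🬎[38;2;17;37;20m[48;2;16;34;19m🬎[38;2;17;37;20m[48;2;16;34;19m🬎[38;2;17;37;20m[48;2;16;34;19m🬎[38;2;17;37;20m[48;2;16;34;19m🬎[38;2;17;37;20m[48;2;16;34;19m🬎[38;2;17;37;20m[48;2;16;34;19m🬎[38;2;17;37;20m[48;2;16;34;19m🬎[38;2;17;37;20m[48;2;16;34;19m🬎[0m
[38;2;15;33;19m[48;2;14;30;17m🬂[38;2;15;33;19m[48;2;14;30;17m🬂[38;2;15;33;19m[48;2;14;30;17m🬂[38;2;15;33;19m[48;2;14;30;17m🬂[38;2;15;32;18m[48;2;51;120;51m🬆[38;2;51;120;51m[48;2;51;120;51m [38;2;51;120;51m[48;2;51;120;51m [38;2;51;120;51m[48;2;15;33;19m🬺[38;2;51;120;51m[48;2;14;31;18m🬏[38;2;15;33;19m[48;2;14;30;17m🬂[38;2;15;33;19m[48;2;14;30;17m🬂[38;2;15;33;19m[48;2;14;30;17m🬂[0m
[38;2;13;28;17m[48;2;12;25;15m🬂[38;2;13;28;17m[48;2;12;25;15m🬂[38;2;13;28;17m[48;2;12;25;15m🬂[38;2;13;28;17m[48;2;12;25;15m🬂[38;2;51;120;51m[48;2;51;120;51m [38;2;51;120;51m[48;2;51;120;51m [38;2;51;120;51m[48;2;51;120;51m [38;2;51;120;51m[48;2;51;120;51m [38;2;51;120;51m[48;2;12;26;16m▌[38;2;13;28;17m[48;2;12;25;15m🬂[38;2;13;28;17m[48;2;12;25;15m🬂[38;2;13;28;17m[48;2;12;25;15m🬂[0m
[38;2;10;22;14m[48;2;10;20;13m🬎[38;2;10;22;14m[48;2;10;20;13m🬎[38;2;10;22;14m[48;2;10;20;13m🬎[38;2;10;22;14m[48;2;10;20;13m🬎[38;2;51;120;51m[48;2;11;25;12m🬁[38;2;51;120;51m[48;2;23;55;23m🬂[38;2;51;120;51m[48;2;35;83;35m🬆[38;2;51;120;51m[48;2;41;98;41m🬂[38;2;44;103;44m[48;2;10;21;13m🬀[38;2;10;22;14m[48;2;10;20;13m🬎[38;2;10;22;14m[48;2;10;20;13m🬎[38;2;10;22;14m[48;2;10;20;13m🬎[0m
[38;2;8;17;12m[48;2;8;15;11m🬎[38;2;8;17;12m[48;2;8;15;11m🬎[38;2;8;17;12m[48;2;8;15;11m🬎[38;2;8;17;12m[48;2;8;15;11m🬎[38;2;12;28;12m[48;2;8;16;11m🬁[38;2;22;52;22m[48;2;11;25;13m🬨[38;2;31;74;31m[48;2;37;87;37m▌[38;2;42;99;42m[48;2;8;15;11m🬆[38;2;8;17;12m[48;2;8;15;11m🬎[38;2;8;17;12m[48;2;8;15;11m🬎[38;2;8;17;12m[48;2;8;15;11m🬎[38;2;8;17;12m[48;2;8;15;11m🬎[0m
[38;2;7;14;11m[48;2;6;11;10m🬂[38;2;7;14;11m[48;2;6;11;10m🬂[38;2;7;14;11m[48;2;6;11;10m🬂[38;2;7;14;11m[48;2;6;11;10m🬂[38;2;7;14;11m[48;2;6;11;10m🬂[38;2;7;14;11m[48;2;6;11;10m🬂[38;2;7;14;11m[48;2;6;11;10m🬂[38;2;7;14;11m[48;2;6;11;10m🬂[38;2;7;14;11m[48;2;6;11;10m🬂[38;2;7;14;11m[48;2;6;11;10m🬂[38;2;7;14;11m[48;2;6;11;10m🬂[38;2;7;14;11m[48;2;6;11;10m🬂[0m
</frame>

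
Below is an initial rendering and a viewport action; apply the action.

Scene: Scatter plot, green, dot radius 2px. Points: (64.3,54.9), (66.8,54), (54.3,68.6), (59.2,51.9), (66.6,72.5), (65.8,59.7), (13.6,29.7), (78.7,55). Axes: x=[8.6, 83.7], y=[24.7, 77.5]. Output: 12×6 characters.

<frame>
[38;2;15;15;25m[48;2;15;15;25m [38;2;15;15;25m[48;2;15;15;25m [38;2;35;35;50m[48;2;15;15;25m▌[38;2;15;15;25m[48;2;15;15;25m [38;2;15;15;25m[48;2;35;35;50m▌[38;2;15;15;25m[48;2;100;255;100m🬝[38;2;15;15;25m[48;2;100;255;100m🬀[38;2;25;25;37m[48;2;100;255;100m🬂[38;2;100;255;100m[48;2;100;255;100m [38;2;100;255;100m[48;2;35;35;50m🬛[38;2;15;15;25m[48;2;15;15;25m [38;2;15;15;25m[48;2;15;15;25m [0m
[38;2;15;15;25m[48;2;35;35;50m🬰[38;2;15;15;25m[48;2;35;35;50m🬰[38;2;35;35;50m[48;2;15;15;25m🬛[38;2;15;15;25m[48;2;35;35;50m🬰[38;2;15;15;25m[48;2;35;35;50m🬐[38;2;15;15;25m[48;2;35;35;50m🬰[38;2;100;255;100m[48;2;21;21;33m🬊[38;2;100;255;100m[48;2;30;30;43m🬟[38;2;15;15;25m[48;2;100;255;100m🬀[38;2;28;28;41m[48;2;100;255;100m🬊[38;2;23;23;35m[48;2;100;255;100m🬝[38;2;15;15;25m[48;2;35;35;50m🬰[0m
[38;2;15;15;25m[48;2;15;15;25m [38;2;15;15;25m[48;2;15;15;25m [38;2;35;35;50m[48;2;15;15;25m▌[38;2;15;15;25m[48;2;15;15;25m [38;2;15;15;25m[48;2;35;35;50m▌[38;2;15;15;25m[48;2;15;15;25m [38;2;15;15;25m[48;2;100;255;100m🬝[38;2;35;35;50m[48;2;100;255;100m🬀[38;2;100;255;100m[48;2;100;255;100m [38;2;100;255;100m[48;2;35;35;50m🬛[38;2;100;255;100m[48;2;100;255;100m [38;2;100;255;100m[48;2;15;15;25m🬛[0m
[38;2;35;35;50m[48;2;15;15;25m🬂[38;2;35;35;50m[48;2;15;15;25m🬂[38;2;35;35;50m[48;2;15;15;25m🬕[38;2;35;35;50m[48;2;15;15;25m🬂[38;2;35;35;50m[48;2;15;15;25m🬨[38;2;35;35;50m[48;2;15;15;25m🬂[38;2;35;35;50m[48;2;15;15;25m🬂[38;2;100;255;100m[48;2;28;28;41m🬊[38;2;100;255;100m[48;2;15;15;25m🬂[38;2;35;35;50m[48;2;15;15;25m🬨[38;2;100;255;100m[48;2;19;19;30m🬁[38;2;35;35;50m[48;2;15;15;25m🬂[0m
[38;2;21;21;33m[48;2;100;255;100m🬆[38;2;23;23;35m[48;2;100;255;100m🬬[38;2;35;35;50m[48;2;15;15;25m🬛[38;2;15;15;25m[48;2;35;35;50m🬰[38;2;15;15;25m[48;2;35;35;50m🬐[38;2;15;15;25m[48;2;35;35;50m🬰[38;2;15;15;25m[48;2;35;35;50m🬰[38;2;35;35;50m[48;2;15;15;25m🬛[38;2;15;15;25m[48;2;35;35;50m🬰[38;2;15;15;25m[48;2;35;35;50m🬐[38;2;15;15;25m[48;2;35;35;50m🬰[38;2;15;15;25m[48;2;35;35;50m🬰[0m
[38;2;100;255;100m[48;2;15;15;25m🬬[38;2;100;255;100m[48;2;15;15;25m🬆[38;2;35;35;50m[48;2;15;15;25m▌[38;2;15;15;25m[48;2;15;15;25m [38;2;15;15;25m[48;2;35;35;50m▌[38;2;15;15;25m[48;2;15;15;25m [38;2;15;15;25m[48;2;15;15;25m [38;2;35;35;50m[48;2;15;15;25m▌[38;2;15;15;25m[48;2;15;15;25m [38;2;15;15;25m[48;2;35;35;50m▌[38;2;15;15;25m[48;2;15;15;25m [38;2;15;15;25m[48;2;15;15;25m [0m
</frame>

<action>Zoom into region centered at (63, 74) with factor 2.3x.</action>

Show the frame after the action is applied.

<frame>
[38;2;15;15;25m[48;2;15;15;25m [38;2;15;15;25m[48;2;15;15;25m [38;2;35;35;50m[48;2;15;15;25m▌[38;2;15;15;25m[48;2;15;15;25m [38;2;15;15;25m[48;2;35;35;50m▌[38;2;15;15;25m[48;2;15;15;25m [38;2;15;15;25m[48;2;15;15;25m [38;2;35;35;50m[48;2;15;15;25m▌[38;2;15;15;25m[48;2;15;15;25m [38;2;15;15;25m[48;2;35;35;50m▌[38;2;15;15;25m[48;2;15;15;25m [38;2;15;15;25m[48;2;15;15;25m [0m
[38;2;15;15;25m[48;2;35;35;50m🬰[38;2;15;15;25m[48;2;35;35;50m🬰[38;2;35;35;50m[48;2;15;15;25m🬛[38;2;15;15;25m[48;2;35;35;50m🬰[38;2;15;15;25m[48;2;35;35;50m🬐[38;2;15;15;25m[48;2;35;35;50m🬰[38;2;15;15;25m[48;2;35;35;50m🬰[38;2;35;35;50m[48;2;15;15;25m🬛[38;2;15;15;25m[48;2;35;35;50m🬰[38;2;15;15;25m[48;2;35;35;50m🬐[38;2;15;15;25m[48;2;35;35;50m🬰[38;2;15;15;25m[48;2;35;35;50m🬰[0m
[38;2;15;15;25m[48;2;15;15;25m [38;2;15;15;25m[48;2;15;15;25m [38;2;35;35;50m[48;2;15;15;25m▌[38;2;15;15;25m[48;2;15;15;25m [38;2;15;15;25m[48;2;35;35;50m▌[38;2;15;15;25m[48;2;15;15;25m [38;2;15;15;25m[48;2;100;255;100m🬝[38;2;21;21;33m[48;2;100;255;100m🬊[38;2;15;15;25m[48;2;15;15;25m [38;2;15;15;25m[48;2;35;35;50m▌[38;2;15;15;25m[48;2;15;15;25m [38;2;15;15;25m[48;2;15;15;25m [0m
[38;2;35;35;50m[48;2;15;15;25m🬂[38;2;35;35;50m[48;2;15;15;25m🬂[38;2;35;35;50m[48;2;100;255;100m🬆[38;2;23;23;35m[48;2;100;255;100m🬬[38;2;35;35;50m[48;2;15;15;25m🬨[38;2;35;35;50m[48;2;15;15;25m🬂[38;2;100;255;100m[48;2;15;15;25m🬊[38;2;100;255;100m[48;2;15;15;25m🬝[38;2;100;255;100m[48;2;19;19;30m🬀[38;2;35;35;50m[48;2;15;15;25m🬨[38;2;35;35;50m[48;2;15;15;25m🬂[38;2;35;35;50m[48;2;15;15;25m🬂[0m
[38;2;15;15;25m[48;2;35;35;50m🬰[38;2;23;23;35m[48;2;100;255;100m🬺[38;2;100;255;100m[48;2;35;35;50m🬬[38;2;100;255;100m[48;2;21;21;33m🬆[38;2;15;15;25m[48;2;35;35;50m🬐[38;2;15;15;25m[48;2;35;35;50m🬰[38;2;15;15;25m[48;2;35;35;50m🬰[38;2;35;35;50m[48;2;15;15;25m🬛[38;2;15;15;25m[48;2;35;35;50m🬰[38;2;15;15;25m[48;2;35;35;50m🬐[38;2;15;15;25m[48;2;35;35;50m🬰[38;2;15;15;25m[48;2;35;35;50m🬰[0m
[38;2;15;15;25m[48;2;15;15;25m [38;2;15;15;25m[48;2;15;15;25m [38;2;35;35;50m[48;2;15;15;25m▌[38;2;15;15;25m[48;2;15;15;25m [38;2;15;15;25m[48;2;35;35;50m▌[38;2;15;15;25m[48;2;15;15;25m [38;2;15;15;25m[48;2;15;15;25m [38;2;35;35;50m[48;2;15;15;25m▌[38;2;15;15;25m[48;2;15;15;25m [38;2;15;15;25m[48;2;35;35;50m▌[38;2;15;15;25m[48;2;15;15;25m [38;2;15;15;25m[48;2;15;15;25m [0m
</frame>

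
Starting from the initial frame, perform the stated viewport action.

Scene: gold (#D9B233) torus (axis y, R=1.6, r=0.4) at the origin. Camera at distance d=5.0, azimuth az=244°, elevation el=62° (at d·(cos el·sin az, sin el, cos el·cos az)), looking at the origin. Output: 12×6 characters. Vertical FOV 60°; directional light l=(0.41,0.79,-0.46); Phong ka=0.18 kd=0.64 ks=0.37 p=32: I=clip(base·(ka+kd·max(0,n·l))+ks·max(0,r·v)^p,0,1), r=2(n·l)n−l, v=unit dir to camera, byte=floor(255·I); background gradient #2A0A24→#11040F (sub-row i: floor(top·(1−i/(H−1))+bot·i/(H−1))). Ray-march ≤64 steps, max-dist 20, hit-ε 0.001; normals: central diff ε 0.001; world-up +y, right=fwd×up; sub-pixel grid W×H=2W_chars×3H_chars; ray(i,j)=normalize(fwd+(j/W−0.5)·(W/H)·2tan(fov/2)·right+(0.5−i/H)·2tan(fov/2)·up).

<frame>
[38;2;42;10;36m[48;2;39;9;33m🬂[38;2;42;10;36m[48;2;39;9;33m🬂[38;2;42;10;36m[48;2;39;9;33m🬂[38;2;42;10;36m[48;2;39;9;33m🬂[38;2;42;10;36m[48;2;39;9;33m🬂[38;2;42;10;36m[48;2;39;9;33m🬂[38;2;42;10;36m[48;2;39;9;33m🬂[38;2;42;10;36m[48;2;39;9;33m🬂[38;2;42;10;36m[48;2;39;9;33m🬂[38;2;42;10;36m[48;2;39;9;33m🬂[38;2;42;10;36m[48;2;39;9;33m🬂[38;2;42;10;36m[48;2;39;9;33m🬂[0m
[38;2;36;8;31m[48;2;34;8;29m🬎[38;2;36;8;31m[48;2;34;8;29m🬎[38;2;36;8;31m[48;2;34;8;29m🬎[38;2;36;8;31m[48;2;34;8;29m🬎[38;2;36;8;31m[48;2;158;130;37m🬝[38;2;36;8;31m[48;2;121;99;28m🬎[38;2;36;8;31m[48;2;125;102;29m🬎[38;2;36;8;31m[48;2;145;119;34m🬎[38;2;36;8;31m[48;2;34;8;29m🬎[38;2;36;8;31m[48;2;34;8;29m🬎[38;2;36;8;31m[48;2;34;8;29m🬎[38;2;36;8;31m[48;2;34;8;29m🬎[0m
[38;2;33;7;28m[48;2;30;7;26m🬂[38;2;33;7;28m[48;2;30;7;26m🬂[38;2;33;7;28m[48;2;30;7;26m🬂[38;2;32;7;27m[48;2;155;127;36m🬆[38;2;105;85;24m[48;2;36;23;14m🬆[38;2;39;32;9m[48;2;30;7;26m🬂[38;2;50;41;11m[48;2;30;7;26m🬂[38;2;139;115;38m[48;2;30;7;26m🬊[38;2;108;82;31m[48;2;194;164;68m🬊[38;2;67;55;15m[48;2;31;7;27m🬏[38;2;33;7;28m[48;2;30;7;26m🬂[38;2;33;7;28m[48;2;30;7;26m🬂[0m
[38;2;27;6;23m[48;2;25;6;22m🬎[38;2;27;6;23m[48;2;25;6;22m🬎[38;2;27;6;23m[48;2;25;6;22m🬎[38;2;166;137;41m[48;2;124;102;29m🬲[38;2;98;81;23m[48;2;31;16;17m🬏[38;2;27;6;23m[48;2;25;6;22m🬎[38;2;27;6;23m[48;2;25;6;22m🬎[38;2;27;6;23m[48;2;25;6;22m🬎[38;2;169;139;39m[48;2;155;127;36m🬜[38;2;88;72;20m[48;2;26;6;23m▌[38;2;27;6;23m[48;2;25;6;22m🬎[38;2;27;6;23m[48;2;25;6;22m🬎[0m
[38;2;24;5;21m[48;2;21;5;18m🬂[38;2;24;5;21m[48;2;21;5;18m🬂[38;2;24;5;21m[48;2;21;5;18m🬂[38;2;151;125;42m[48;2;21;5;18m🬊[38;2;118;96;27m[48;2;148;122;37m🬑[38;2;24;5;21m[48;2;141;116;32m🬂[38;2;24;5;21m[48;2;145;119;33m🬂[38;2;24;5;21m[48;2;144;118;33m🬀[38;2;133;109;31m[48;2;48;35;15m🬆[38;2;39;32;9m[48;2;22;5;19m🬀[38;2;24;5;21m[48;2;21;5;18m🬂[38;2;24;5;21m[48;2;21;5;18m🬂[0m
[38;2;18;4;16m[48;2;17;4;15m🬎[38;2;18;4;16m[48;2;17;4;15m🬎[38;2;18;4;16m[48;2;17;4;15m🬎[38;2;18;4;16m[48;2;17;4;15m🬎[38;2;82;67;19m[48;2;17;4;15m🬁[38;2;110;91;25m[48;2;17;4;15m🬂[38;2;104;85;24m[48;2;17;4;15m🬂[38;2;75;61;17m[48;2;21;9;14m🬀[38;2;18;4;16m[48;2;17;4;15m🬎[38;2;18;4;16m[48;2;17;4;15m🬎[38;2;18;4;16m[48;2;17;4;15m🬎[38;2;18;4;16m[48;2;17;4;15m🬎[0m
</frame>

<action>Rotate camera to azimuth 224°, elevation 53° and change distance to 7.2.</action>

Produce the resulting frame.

<frame>
[38;2;42;10;36m[48;2;39;9;33m🬂[38;2;42;10;36m[48;2;39;9;33m🬂[38;2;42;10;36m[48;2;39;9;33m🬂[38;2;42;10;36m[48;2;39;9;33m🬂[38;2;42;10;36m[48;2;39;9;33m🬂[38;2;42;10;36m[48;2;39;9;33m🬂[38;2;42;10;36m[48;2;39;9;33m🬂[38;2;42;10;36m[48;2;39;9;33m🬂[38;2;42;10;36m[48;2;39;9;33m🬂[38;2;42;10;36m[48;2;39;9;33m🬂[38;2;42;10;36m[48;2;39;9;33m🬂[38;2;42;10;36m[48;2;39;9;33m🬂[0m
[38;2;36;8;31m[48;2;34;8;29m🬎[38;2;36;8;31m[48;2;34;8;29m🬎[38;2;36;8;31m[48;2;34;8;29m🬎[38;2;36;8;31m[48;2;34;8;29m🬎[38;2;36;8;31m[48;2;34;8;29m🬎[38;2;36;8;31m[48;2;34;8;29m🬎[38;2;36;8;31m[48;2;34;8;29m🬎[38;2;36;8;31m[48;2;34;8;29m🬎[38;2;36;8;31m[48;2;34;8;29m🬎[38;2;36;8;31m[48;2;34;8;29m🬎[38;2;36;8;31m[48;2;34;8;29m🬎[38;2;36;8;31m[48;2;34;8;29m🬎[0m
[38;2;33;7;28m[48;2;30;7;26m🬂[38;2;33;7;28m[48;2;30;7;26m🬂[38;2;33;7;28m[48;2;30;7;26m🬂[38;2;33;7;28m[48;2;30;7;26m🬂[38;2;47;24;26m[48;2;168;137;39m🬥[38;2;122;100;28m[48;2;39;22;19m🬅[38;2;136;111;32m[48;2;41;22;22m🬊[38;2;68;45;26m[48;2;216;189;89m🬙[38;2;58;47;13m[48;2;31;7;27m🬏[38;2;33;7;28m[48;2;30;7;26m🬂[38;2;33;7;28m[48;2;30;7;26m🬂[38;2;33;7;28m[48;2;30;7;26m🬂[0m
[38;2;27;6;23m[48;2;25;6;22m🬎[38;2;27;6;23m[48;2;25;6;22m🬎[38;2;27;6;23m[48;2;25;6;22m🬎[38;2;27;6;23m[48;2;25;6;22m🬎[38;2;105;86;24m[48;2;197;167;67m🬘[38;2;132;108;31m[48;2;27;6;23m🬏[38;2;27;6;23m[48;2;25;6;22m🬎[38;2;154;127;36m[48;2;27;6;23m🬷[38;2;97;79;22m[48;2;29;12;19m🬄[38;2;27;6;23m[48;2;25;6;22m🬎[38;2;27;6;23m[48;2;25;6;22m🬎[38;2;27;6;23m[48;2;25;6;22m🬎[0m
[38;2;24;5;21m[48;2;21;5;18m🬂[38;2;24;5;21m[48;2;21;5;18m🬂[38;2;24;5;21m[48;2;21;5;18m🬂[38;2;24;5;21m[48;2;21;5;18m🬂[38;2;129;106;30m[48;2;22;5;19m🬁[38;2;152;124;36m[48;2;34;19;18m🬂[38;2;141;116;33m[48;2;40;26;15m🬂[38;2;109;89;25m[48;2;25;10;16m🬀[38;2;24;5;21m[48;2;21;5;18m🬂[38;2;24;5;21m[48;2;21;5;18m🬂[38;2;24;5;21m[48;2;21;5;18m🬂[38;2;24;5;21m[48;2;21;5;18m🬂[0m
[38;2;18;4;16m[48;2;17;4;15m🬎[38;2;18;4;16m[48;2;17;4;15m🬎[38;2;18;4;16m[48;2;17;4;15m🬎[38;2;18;4;16m[48;2;17;4;15m🬎[38;2;18;4;16m[48;2;17;4;15m🬎[38;2;18;4;16m[48;2;17;4;15m🬎[38;2;18;4;16m[48;2;17;4;15m🬎[38;2;18;4;16m[48;2;17;4;15m🬎[38;2;18;4;16m[48;2;17;4;15m🬎[38;2;18;4;16m[48;2;17;4;15m🬎[38;2;18;4;16m[48;2;17;4;15m🬎[38;2;18;4;16m[48;2;17;4;15m🬎[0m
</frame>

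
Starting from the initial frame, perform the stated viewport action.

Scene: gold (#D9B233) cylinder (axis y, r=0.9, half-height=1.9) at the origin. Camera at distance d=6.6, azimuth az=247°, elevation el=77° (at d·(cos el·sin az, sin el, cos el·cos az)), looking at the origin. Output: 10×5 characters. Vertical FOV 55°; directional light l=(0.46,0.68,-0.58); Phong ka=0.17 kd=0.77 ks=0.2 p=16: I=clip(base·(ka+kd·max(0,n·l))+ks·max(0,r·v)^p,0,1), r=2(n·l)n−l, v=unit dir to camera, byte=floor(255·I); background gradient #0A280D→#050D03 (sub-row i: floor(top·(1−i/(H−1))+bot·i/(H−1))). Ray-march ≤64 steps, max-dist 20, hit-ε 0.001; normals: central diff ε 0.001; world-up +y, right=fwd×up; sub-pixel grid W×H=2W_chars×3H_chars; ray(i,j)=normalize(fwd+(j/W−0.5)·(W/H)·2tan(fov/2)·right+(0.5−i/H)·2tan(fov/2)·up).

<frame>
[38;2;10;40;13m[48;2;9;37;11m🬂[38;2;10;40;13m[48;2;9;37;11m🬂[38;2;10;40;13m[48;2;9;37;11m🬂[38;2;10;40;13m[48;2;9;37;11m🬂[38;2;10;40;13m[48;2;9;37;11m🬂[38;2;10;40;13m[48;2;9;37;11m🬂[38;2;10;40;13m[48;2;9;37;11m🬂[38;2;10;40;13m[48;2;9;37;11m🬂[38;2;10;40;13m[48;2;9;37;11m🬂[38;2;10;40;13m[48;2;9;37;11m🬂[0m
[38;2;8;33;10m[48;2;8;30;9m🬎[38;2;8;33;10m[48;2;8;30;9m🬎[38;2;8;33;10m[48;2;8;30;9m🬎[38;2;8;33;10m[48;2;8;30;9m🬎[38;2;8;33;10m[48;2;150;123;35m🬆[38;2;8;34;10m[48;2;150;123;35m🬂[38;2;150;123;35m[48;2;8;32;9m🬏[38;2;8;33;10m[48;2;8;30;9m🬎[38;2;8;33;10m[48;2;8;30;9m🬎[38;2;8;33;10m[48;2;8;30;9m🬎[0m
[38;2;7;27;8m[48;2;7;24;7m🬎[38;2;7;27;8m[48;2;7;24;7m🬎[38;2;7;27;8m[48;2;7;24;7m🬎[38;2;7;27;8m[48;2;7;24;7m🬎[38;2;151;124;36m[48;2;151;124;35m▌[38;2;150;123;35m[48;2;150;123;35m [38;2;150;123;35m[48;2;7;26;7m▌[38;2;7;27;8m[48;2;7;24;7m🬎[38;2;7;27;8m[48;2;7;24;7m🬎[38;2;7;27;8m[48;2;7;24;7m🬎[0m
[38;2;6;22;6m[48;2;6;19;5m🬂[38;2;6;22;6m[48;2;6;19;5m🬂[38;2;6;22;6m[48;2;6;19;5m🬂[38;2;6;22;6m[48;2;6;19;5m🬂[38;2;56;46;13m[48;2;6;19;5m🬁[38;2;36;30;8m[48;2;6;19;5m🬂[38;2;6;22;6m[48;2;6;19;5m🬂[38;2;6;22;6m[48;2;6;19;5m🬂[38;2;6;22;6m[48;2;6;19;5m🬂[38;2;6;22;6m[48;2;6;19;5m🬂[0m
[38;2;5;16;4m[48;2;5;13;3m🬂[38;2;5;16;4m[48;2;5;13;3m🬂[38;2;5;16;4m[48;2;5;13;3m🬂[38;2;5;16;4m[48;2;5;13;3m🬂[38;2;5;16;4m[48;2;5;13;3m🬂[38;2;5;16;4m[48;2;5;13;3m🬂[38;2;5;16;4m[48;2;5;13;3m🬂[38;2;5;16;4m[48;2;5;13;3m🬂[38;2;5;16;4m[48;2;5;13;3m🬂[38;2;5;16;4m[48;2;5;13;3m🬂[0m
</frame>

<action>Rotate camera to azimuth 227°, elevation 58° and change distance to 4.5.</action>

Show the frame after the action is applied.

<frame>
[38;2;10;40;13m[48;2;9;37;11m🬂[38;2;10;40;13m[48;2;9;37;11m🬂[38;2;10;40;13m[48;2;9;37;11m🬂[38;2;9;39;12m[48;2;150;123;35m🬆[38;2;10;40;13m[48;2;150;123;35m🬀[38;2;150;123;35m[48;2;150;123;35m [38;2;10;40;13m[48;2;150;123;35m🬂[38;2;150;123;35m[48;2;9;38;12m🬏[38;2;10;40;13m[48;2;9;37;11m🬂[38;2;10;40;13m[48;2;9;37;11m🬂[0m
[38;2;8;33;10m[48;2;8;30;9m🬎[38;2;8;33;10m[48;2;8;30;9m🬎[38;2;8;33;10m[48;2;8;30;9m🬎[38;2;150;123;35m[48;2;8;30;9m🬬[38;2;150;123;35m[48;2;150;123;35m [38;2;150;123;35m[48;2;150;123;35m [38;2;150;123;35m[48;2;150;123;35m [38;2;150;123;35m[48;2;8;31;9m🬄[38;2;8;33;10m[48;2;8;30;9m🬎[38;2;8;33;10m[48;2;8;30;9m🬎[0m
[38;2;7;27;8m[48;2;7;24;7m🬎[38;2;7;27;8m[48;2;7;24;7m🬎[38;2;7;27;8m[48;2;7;24;7m🬎[38;2;127;104;29m[48;2;7;25;7m🬉[38;2;72;59;16m[48;2;99;81;23m▐[38;2;150;123;35m[48;2;40;33;8m🬀[38;2;36;30;8m[48;2;7;24;7m🬝[38;2;7;27;8m[48;2;7;24;7m🬎[38;2;7;27;8m[48;2;7;24;7m🬎[38;2;7;27;8m[48;2;7;24;7m🬎[0m
[38;2;6;22;6m[48;2;6;19;5m🬂[38;2;6;22;6m[48;2;6;19;5m🬂[38;2;6;22;6m[48;2;6;19;5m🬂[38;2;6;22;6m[48;2;6;19;5m🬂[38;2;99;82;23m[48;2;6;18;5m🬬[38;2;46;38;10m[48;2;36;30;8m▌[38;2;36;30;8m[48;2;6;19;5m🬄[38;2;6;22;6m[48;2;6;19;5m🬂[38;2;6;22;6m[48;2;6;19;5m🬂[38;2;6;22;6m[48;2;6;19;5m🬂[0m
[38;2;5;16;4m[48;2;5;13;3m🬂[38;2;5;16;4m[48;2;5;13;3m🬂[38;2;5;16;4m[48;2;5;13;3m🬂[38;2;5;16;4m[48;2;5;13;3m🬂[38;2;5;16;4m[48;2;5;13;3m🬂[38;2;46;38;10m[48;2;5;14;3m🬀[38;2;5;16;4m[48;2;5;13;3m🬂[38;2;5;16;4m[48;2;5;13;3m🬂[38;2;5;16;4m[48;2;5;13;3m🬂[38;2;5;16;4m[48;2;5;13;3m🬂[0m
</frame>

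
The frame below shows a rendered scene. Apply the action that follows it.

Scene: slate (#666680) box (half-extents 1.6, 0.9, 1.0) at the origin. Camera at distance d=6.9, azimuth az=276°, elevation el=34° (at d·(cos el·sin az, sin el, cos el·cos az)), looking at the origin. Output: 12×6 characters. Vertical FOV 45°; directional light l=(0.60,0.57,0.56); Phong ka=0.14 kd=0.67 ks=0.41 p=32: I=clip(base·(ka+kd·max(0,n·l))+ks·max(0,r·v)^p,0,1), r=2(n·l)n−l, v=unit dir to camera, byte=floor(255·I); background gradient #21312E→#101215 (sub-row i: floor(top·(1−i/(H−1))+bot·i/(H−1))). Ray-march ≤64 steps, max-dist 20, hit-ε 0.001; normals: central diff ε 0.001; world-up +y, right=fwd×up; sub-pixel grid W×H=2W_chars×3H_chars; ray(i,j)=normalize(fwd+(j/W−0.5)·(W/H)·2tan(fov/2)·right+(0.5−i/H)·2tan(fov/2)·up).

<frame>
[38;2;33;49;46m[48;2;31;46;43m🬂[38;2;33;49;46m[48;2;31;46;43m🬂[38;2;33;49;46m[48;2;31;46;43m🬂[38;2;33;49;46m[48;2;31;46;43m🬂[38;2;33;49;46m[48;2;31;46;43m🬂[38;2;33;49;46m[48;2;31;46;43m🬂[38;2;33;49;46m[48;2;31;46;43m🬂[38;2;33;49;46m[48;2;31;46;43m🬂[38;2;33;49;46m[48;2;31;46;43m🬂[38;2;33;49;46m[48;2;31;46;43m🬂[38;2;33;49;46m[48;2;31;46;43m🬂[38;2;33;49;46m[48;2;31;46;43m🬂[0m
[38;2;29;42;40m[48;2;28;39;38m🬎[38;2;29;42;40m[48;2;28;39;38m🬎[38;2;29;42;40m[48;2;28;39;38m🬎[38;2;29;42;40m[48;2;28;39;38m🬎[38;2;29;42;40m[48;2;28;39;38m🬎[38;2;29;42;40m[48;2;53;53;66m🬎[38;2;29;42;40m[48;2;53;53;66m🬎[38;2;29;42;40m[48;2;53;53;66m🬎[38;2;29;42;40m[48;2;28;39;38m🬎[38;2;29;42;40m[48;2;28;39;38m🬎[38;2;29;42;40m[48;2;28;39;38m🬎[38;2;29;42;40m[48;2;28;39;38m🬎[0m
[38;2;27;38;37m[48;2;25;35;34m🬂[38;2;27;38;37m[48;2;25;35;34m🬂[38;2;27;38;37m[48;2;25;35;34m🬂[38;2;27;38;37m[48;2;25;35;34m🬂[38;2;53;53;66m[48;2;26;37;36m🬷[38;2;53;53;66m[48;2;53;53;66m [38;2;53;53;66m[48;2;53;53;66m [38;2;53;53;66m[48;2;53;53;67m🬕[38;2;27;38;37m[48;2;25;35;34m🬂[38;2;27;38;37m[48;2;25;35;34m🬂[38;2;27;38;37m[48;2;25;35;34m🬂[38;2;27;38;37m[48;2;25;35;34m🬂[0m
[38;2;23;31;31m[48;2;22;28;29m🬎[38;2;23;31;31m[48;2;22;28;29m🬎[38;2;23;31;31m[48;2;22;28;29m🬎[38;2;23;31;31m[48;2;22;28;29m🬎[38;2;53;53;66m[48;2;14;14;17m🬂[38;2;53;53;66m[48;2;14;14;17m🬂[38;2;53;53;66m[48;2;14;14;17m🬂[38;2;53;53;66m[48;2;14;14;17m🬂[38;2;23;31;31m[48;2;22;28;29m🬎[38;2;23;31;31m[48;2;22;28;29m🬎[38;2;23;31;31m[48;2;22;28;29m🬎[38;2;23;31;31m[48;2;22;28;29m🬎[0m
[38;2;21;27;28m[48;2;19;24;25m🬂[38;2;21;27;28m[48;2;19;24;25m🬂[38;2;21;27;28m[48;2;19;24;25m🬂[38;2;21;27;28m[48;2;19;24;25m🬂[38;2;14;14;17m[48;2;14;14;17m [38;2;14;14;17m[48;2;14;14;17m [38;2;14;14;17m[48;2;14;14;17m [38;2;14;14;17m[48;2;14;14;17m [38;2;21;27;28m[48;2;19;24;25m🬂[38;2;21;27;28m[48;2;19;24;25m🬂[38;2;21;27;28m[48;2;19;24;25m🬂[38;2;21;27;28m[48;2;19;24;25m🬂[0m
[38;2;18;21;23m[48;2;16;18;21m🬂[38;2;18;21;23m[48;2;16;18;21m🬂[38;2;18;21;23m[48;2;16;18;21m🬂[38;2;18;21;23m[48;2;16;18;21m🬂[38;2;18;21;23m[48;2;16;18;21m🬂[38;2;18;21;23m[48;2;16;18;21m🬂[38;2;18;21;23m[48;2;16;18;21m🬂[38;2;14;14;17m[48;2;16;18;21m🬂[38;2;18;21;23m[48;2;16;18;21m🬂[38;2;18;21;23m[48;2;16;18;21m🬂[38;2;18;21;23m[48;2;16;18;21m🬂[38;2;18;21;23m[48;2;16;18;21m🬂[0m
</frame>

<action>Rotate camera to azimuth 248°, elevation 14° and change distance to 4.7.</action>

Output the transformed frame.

<frame>
[38;2;33;49;46m[48;2;31;46;43m🬂[38;2;33;49;46m[48;2;31;46;43m🬂[38;2;33;49;46m[48;2;31;46;43m🬂[38;2;33;49;46m[48;2;31;46;43m🬂[38;2;33;49;46m[48;2;31;46;43m🬂[38;2;33;49;46m[48;2;31;46;43m🬂[38;2;33;49;46m[48;2;31;46;43m🬂[38;2;33;49;46m[48;2;31;46;43m🬂[38;2;33;49;46m[48;2;31;46;43m🬂[38;2;33;49;46m[48;2;31;46;43m🬂[38;2;33;49;46m[48;2;31;46;43m🬂[38;2;33;49;46m[48;2;31;46;43m🬂[0m
[38;2;29;42;40m[48;2;28;39;38m🬎[38;2;29;42;40m[48;2;28;39;38m🬎[38;2;29;42;40m[48;2;28;39;38m🬎[38;2;29;41;40m[48;2;14;14;17m🬝[38;2;53;53;66m[48;2;29;41;40m🬏[38;2;29;42;40m[48;2;28;39;38m🬎[38;2;29;42;40m[48;2;28;39;38m🬎[38;2;29;42;40m[48;2;28;39;38m🬎[38;2;29;41;40m[48;2;53;53;67m🬝[38;2;29;42;40m[48;2;53;53;67m🬎[38;2;53;53;67m[48;2;29;41;40m🬏[38;2;29;42;40m[48;2;28;39;38m🬎[0m
[38;2;27;38;37m[48;2;25;35;34m🬂[38;2;27;38;37m[48;2;25;35;34m🬂[38;2;27;38;37m[48;2;25;35;34m🬂[38;2;26;36;35m[48;2;14;14;17m▌[38;2;14;14;17m[48;2;14;14;17m [38;2;14;14;17m[48;2;14;14;17m [38;2;14;14;17m[48;2;14;14;17m [38;2;14;14;17m[48;2;14;14;17m [38;2;14;14;17m[48;2;14;14;17m [38;2;14;14;17m[48;2;14;14;17m [38;2;14;14;17m[48;2;14;14;17m [38;2;27;38;37m[48;2;25;35;34m🬂[0m
[38;2;23;31;31m[48;2;22;28;29m🬎[38;2;23;31;31m[48;2;22;28;29m🬎[38;2;23;31;31m[48;2;22;28;29m🬎[38;2;23;30;30m[48;2;14;14;17m▌[38;2;14;14;17m[48;2;14;14;17m [38;2;14;14;17m[48;2;14;14;17m [38;2;14;14;17m[48;2;14;14;17m [38;2;14;14;17m[48;2;14;14;17m [38;2;14;14;17m[48;2;14;14;17m [38;2;14;14;17m[48;2;14;14;17m [38;2;14;14;17m[48;2;14;14;17m [38;2;23;31;31m[48;2;22;28;29m🬎[0m
[38;2;21;27;28m[48;2;19;24;25m🬂[38;2;21;27;28m[48;2;19;24;25m🬂[38;2;21;27;28m[48;2;19;24;25m🬂[38;2;19;24;26m[48;2;14;14;17m🬺[38;2;14;14;17m[48;2;14;14;17m [38;2;14;14;17m[48;2;14;14;17m [38;2;14;14;17m[48;2;14;14;17m [38;2;14;14;17m[48;2;14;14;17m [38;2;14;14;17m[48;2;14;14;17m [38;2;14;14;17m[48;2;14;14;17m [38;2;14;14;17m[48;2;19;24;25m🬕[38;2;21;27;28m[48;2;19;24;25m🬂[0m
[38;2;18;21;23m[48;2;16;18;21m🬂[38;2;18;21;23m[48;2;16;18;21m🬂[38;2;18;21;23m[48;2;16;18;21m🬂[38;2;18;21;23m[48;2;16;18;21m🬂[38;2;16;19;21m[48;2;14;14;17m🬲[38;2;14;14;17m[48;2;14;14;17m [38;2;14;14;17m[48;2;14;14;17m [38;2;14;14;17m[48;2;16;18;21m🬝[38;2;14;14;17m[48;2;16;18;21m🬎[38;2;14;14;17m[48;2;16;18;21m🬆[38;2;14;14;17m[48;2;16;19;21m🬀[38;2;18;21;23m[48;2;16;18;21m🬂[0m
</frame>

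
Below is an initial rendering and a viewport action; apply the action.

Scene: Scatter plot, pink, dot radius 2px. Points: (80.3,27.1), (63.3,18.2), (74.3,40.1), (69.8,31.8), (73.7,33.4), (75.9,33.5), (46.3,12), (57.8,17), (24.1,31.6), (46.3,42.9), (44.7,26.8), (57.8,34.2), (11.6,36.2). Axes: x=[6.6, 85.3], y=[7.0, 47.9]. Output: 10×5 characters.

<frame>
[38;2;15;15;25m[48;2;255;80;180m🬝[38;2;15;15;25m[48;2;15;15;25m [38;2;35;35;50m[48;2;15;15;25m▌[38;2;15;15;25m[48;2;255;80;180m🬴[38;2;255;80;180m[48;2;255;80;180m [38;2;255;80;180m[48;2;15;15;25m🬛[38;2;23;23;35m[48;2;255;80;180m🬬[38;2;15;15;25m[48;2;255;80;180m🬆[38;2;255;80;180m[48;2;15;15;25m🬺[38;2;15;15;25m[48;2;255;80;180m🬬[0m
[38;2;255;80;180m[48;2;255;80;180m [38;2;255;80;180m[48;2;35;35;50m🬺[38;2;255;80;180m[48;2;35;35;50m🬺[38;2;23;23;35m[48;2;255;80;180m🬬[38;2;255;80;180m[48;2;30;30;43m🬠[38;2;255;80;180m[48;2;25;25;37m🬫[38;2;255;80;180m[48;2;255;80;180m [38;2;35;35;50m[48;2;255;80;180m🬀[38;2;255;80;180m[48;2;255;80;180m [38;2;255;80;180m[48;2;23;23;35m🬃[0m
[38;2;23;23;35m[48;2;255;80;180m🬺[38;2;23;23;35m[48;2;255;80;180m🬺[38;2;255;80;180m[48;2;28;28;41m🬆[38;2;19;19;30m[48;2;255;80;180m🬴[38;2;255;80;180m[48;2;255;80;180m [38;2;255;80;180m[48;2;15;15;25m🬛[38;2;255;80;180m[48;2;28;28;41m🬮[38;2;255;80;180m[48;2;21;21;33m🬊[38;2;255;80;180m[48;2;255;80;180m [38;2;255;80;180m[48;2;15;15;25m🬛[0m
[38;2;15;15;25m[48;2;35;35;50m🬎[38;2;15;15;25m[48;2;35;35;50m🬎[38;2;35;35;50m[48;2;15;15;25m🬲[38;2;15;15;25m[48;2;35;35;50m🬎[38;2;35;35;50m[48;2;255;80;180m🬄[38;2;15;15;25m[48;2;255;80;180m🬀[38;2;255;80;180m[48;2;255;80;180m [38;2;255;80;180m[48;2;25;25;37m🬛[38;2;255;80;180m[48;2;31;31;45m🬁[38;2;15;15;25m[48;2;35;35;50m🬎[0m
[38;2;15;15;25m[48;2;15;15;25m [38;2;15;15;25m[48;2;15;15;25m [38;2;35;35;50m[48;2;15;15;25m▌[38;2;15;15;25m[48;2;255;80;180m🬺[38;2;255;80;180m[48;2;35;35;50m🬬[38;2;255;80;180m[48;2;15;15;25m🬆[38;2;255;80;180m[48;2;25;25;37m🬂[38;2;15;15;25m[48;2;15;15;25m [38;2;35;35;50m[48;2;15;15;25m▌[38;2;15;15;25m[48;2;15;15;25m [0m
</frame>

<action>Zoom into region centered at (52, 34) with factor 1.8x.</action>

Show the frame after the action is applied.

<frame>
[38;2;15;15;25m[48;2;15;15;25m [38;2;15;15;25m[48;2;15;15;25m [38;2;27;27;40m[48;2;255;80;180m🬴[38;2;255;80;180m[48;2;255;80;180m [38;2;255;80;180m[48;2;15;15;25m🬛[38;2;15;15;25m[48;2;15;15;25m [38;2;35;35;50m[48;2;15;15;25m▌[38;2;15;15;25m[48;2;15;15;25m [38;2;35;35;50m[48;2;15;15;25m▌[38;2;15;15;25m[48;2;255;80;180m🬆[0m
[38;2;35;35;50m[48;2;15;15;25m🬂[38;2;35;35;50m[48;2;15;15;25m🬂[38;2;35;35;50m[48;2;15;15;25m🬕[38;2;255;80;180m[48;2;19;19;30m🬁[38;2;35;35;50m[48;2;15;15;25m🬕[38;2;23;23;35m[48;2;255;80;180m🬝[38;2;255;80;180m[48;2;28;28;41m🬱[38;2;35;35;50m[48;2;15;15;25m🬂[38;2;255;80;180m[48;2;27;27;40m🬁[38;2;255;80;180m[48;2;255;80;180m [0m
[38;2;15;15;25m[48;2;35;35;50m🬰[38;2;15;15;25m[48;2;35;35;50m🬰[38;2;35;35;50m[48;2;15;15;25m🬛[38;2;15;15;25m[48;2;35;35;50m🬰[38;2;35;35;50m[48;2;15;15;25m🬛[38;2;255;80;180m[48;2;21;21;33m🬊[38;2;255;80;180m[48;2;15;15;25m🬝[38;2;255;80;180m[48;2;25;25;37m🬟[38;2;35;35;50m[48;2;255;80;180m🬀[38;2;255;80;180m[48;2;255;80;180m [0m
[38;2;15;15;25m[48;2;35;35;50m🬎[38;2;15;15;25m[48;2;35;35;50m🬎[38;2;28;28;41m[48;2;255;80;180m🬆[38;2;255;80;180m[48;2;15;15;25m🬺[38;2;27;27;40m[48;2;255;80;180m🬬[38;2;15;15;25m[48;2;35;35;50m🬎[38;2;35;35;50m[48;2;15;15;25m🬲[38;2;15;15;25m[48;2;35;35;50m🬎[38;2;255;80;180m[48;2;35;35;50m🬊[38;2;255;80;180m[48;2;25;25;37m🬂[0m
[38;2;15;15;25m[48;2;15;15;25m [38;2;15;15;25m[48;2;15;15;25m [38;2;255;80;180m[48;2;27;27;40m🬁[38;2;255;80;180m[48;2;15;15;25m🬆[38;2;35;35;50m[48;2;15;15;25m▌[38;2;15;15;25m[48;2;15;15;25m [38;2;35;35;50m[48;2;15;15;25m▌[38;2;15;15;25m[48;2;15;15;25m [38;2;35;35;50m[48;2;15;15;25m▌[38;2;15;15;25m[48;2;15;15;25m [0m
</frame>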